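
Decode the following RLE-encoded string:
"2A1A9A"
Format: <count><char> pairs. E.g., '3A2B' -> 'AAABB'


Expanding each <count><char> pair:
  2A -> 'AA'
  1A -> 'A'
  9A -> 'AAAAAAAAA'

Decoded = AAAAAAAAAAAA


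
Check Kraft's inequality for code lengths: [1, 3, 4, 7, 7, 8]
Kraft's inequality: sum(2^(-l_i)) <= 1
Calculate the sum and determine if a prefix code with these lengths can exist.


Sum = 2^(-1) + 2^(-3) + 2^(-4) + 2^(-7) + 2^(-7) + 2^(-8)
    = 0.5 + 0.125 + 0.0625 + 0.0078125 + 0.0078125 + 0.00390625
    = 181/256 = 0.70703125
Since 0.70703125 <= 1, Kraft's inequality IS satisfied.
A prefix code with these lengths CAN exist.

Kraft sum = 0.70703125. Satisfied.


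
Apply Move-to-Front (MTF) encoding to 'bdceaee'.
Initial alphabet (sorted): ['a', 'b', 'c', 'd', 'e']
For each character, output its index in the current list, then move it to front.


MTF encoding:
'b': index 1 in ['a', 'b', 'c', 'd', 'e'] -> ['b', 'a', 'c', 'd', 'e']
'd': index 3 in ['b', 'a', 'c', 'd', 'e'] -> ['d', 'b', 'a', 'c', 'e']
'c': index 3 in ['d', 'b', 'a', 'c', 'e'] -> ['c', 'd', 'b', 'a', 'e']
'e': index 4 in ['c', 'd', 'b', 'a', 'e'] -> ['e', 'c', 'd', 'b', 'a']
'a': index 4 in ['e', 'c', 'd', 'b', 'a'] -> ['a', 'e', 'c', 'd', 'b']
'e': index 1 in ['a', 'e', 'c', 'd', 'b'] -> ['e', 'a', 'c', 'd', 'b']
'e': index 0 in ['e', 'a', 'c', 'd', 'b'] -> ['e', 'a', 'c', 'd', 'b']


Output: [1, 3, 3, 4, 4, 1, 0]


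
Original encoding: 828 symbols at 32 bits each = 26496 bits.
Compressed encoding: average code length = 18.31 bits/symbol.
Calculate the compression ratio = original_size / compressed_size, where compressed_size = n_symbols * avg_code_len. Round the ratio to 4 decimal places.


original_size = n_symbols * orig_bits = 828 * 32 = 26496 bits
compressed_size = n_symbols * avg_code_len = 828 * 18.31 = 15160.68 bits
ratio = original_size / compressed_size = 26496 / 15160.68 = 1.7477

Compression ratio = 1.7477


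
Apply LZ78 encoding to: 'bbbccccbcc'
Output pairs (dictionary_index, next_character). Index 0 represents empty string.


LZ78 encoding steps:
Dictionary: {0: ''}
Step 1: w='' (idx 0), next='b' -> output (0, 'b'), add 'b' as idx 1
Step 2: w='b' (idx 1), next='b' -> output (1, 'b'), add 'bb' as idx 2
Step 3: w='' (idx 0), next='c' -> output (0, 'c'), add 'c' as idx 3
Step 4: w='c' (idx 3), next='c' -> output (3, 'c'), add 'cc' as idx 4
Step 5: w='c' (idx 3), next='b' -> output (3, 'b'), add 'cb' as idx 5
Step 6: w='cc' (idx 4), end of input -> output (4, '')


Encoded: [(0, 'b'), (1, 'b'), (0, 'c'), (3, 'c'), (3, 'b'), (4, '')]


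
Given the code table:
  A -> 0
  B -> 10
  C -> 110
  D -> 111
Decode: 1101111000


Decoding:
110 -> C
111 -> D
10 -> B
0 -> A
0 -> A


Result: CDBAA


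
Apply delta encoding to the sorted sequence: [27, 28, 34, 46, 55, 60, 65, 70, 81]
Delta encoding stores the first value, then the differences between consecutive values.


First value: 27
Deltas:
  28 - 27 = 1
  34 - 28 = 6
  46 - 34 = 12
  55 - 46 = 9
  60 - 55 = 5
  65 - 60 = 5
  70 - 65 = 5
  81 - 70 = 11


Delta encoded: [27, 1, 6, 12, 9, 5, 5, 5, 11]


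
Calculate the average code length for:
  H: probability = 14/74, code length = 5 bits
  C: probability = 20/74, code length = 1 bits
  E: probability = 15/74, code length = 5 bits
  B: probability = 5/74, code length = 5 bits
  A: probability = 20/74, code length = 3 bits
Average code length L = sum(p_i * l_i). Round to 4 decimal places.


Weighted contributions p_i * l_i:
  H: (14/74) * 5 = 70/74
  C: (20/74) * 1 = 20/74
  E: (15/74) * 5 = 75/74
  B: (5/74) * 5 = 25/74
  A: (20/74) * 3 = 60/74
Sum = (70 + 20 + 75 + 25 + 60)/74 = 250/74

L = 250/74 = 3.3784 bits/symbol


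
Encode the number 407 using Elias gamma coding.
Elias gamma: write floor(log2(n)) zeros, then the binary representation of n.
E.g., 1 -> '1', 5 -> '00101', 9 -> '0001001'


num_bits = floor(log2(407)) + 1 = 9
leading_zeros = num_bits - 1 = 8
binary(407) = 110010111

Elias gamma(407) = '00000000' + '110010111' = 00000000110010111 (17 bits)


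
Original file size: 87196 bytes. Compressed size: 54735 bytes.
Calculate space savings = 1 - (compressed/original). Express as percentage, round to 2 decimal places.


ratio = compressed/original = 54735/87196 = 0.627724
savings = 1 - ratio = 1 - 0.627724 = 0.372276
as a percentage: 0.372276 * 100 = 37.23%

Space savings = 1 - 54735/87196 = 37.23%


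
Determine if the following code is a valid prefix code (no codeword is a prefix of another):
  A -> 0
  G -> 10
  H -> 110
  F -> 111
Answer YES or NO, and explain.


Checking each pair (does one codeword prefix another?):
  A='0' vs G='10': no prefix
  A='0' vs H='110': no prefix
  A='0' vs F='111': no prefix
  G='10' vs A='0': no prefix
  G='10' vs H='110': no prefix
  G='10' vs F='111': no prefix
  H='110' vs A='0': no prefix
  H='110' vs G='10': no prefix
  H='110' vs F='111': no prefix
  F='111' vs A='0': no prefix
  F='111' vs G='10': no prefix
  F='111' vs H='110': no prefix
No violation found over all pairs.

YES -- this is a valid prefix code. No codeword is a prefix of any other codeword.


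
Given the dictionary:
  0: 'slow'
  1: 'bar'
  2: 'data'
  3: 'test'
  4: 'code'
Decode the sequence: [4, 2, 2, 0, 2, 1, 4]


Look up each index in the dictionary:
  4 -> 'code'
  2 -> 'data'
  2 -> 'data'
  0 -> 'slow'
  2 -> 'data'
  1 -> 'bar'
  4 -> 'code'

Decoded: "code data data slow data bar code"


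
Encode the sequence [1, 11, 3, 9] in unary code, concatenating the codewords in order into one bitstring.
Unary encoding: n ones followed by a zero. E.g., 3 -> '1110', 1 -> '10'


Encode each number as n ones followed by a terminating 0:
  1 -> 10 (2 bits)
  11 -> 111111111110 (12 bits)
  3 -> 1110 (4 bits)
  9 -> 1111111110 (10 bits)
Total length = 2 + 12 + 4 + 10 = 28 bits.

Unary([1, 11, 3, 9]) = 1011111111111011101111111110 (28 bits)


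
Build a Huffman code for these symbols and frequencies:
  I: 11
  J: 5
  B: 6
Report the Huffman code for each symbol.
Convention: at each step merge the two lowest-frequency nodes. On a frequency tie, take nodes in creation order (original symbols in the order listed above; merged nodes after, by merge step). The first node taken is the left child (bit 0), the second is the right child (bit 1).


Huffman tree construction:
Step 1: Merge J(5) + B(6) = 11
Step 2: Merge I(11) + (J+B)(11) = 22
Read each symbol's code off the tree from the root (left child = 0, right child = 1).

Codes:
  I: 0 (length 1)
  J: 10 (length 2)
  B: 11 (length 2)
Average code length: 33/22 = 1.5000 bits/symbol


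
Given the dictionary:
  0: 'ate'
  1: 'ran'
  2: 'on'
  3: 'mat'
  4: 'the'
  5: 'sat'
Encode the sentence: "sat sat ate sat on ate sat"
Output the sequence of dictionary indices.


Look up each word in the dictionary:
  'sat' -> 5
  'sat' -> 5
  'ate' -> 0
  'sat' -> 5
  'on' -> 2
  'ate' -> 0
  'sat' -> 5

Encoded: [5, 5, 0, 5, 2, 0, 5]


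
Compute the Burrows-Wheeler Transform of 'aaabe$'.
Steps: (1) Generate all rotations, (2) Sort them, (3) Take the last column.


Rotations (sorted):
  0: $aaabe -> last char: e
  1: aaabe$ -> last char: $
  2: aabe$a -> last char: a
  3: abe$aa -> last char: a
  4: be$aaa -> last char: a
  5: e$aaab -> last char: b


BWT = e$aaab


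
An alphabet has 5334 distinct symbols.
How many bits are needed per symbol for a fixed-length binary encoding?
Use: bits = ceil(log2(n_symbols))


log2(5334) = 12.381
Bracket: 2^12 = 4096 < 5334 <= 2^13 = 8192
So ceil(log2(5334)) = 13

bits = ceil(log2(5334)) = ceil(12.381) = 13 bits


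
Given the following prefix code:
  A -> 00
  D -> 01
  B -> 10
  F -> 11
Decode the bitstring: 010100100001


Decoding step by step:
Bits 01 -> D
Bits 01 -> D
Bits 00 -> A
Bits 10 -> B
Bits 00 -> A
Bits 01 -> D


Decoded message: DDABAD


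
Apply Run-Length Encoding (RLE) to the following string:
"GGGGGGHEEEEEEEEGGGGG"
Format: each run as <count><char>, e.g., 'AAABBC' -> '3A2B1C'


Scanning runs left to right:
  i=0: run of 'G' x 6 -> '6G'
  i=6: run of 'H' x 1 -> '1H'
  i=7: run of 'E' x 8 -> '8E'
  i=15: run of 'G' x 5 -> '5G'

RLE = 6G1H8E5G


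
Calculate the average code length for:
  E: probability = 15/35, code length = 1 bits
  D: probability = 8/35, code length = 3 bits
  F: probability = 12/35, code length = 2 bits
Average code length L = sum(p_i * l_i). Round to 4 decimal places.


Weighted contributions p_i * l_i:
  E: (15/35) * 1 = 15/35
  D: (8/35) * 3 = 24/35
  F: (12/35) * 2 = 24/35
Sum = (15 + 24 + 24)/35 = 63/35

L = 63/35 = 1.8000 bits/symbol


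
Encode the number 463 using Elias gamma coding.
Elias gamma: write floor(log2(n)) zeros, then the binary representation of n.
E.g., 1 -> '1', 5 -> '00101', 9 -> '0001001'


num_bits = floor(log2(463)) + 1 = 9
leading_zeros = num_bits - 1 = 8
binary(463) = 111001111

Elias gamma(463) = '00000000' + '111001111' = 00000000111001111 (17 bits)


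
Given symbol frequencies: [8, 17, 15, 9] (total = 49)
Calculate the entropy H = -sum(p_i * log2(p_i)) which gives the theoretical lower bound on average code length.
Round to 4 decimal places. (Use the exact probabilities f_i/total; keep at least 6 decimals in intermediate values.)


Per-symbol terms -p_i * log2(p_i) with p_i = f_i/49:
  p = 8/49 = 0.163265: log2(p) = -2.614710, -p*log2(p) = 0.426891
  p = 17/49 = 0.346939: log2(p) = -1.527247, -p*log2(p) = 0.529861
  p = 15/49 = 0.306122: log2(p) = -1.707819, -p*log2(p) = 0.522802
  p = 9/49 = 0.183673: log2(p) = -2.444785, -p*log2(p) = 0.449042
H = 0.426891 + 0.529861 + 0.522802 + 0.449042 = 1.928596

H = 1.9286 bits/symbol


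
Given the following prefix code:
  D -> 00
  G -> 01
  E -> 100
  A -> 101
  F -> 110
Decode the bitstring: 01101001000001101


Decoding step by step:
Bits 01 -> G
Bits 101 -> A
Bits 00 -> D
Bits 100 -> E
Bits 00 -> D
Bits 01 -> G
Bits 101 -> A


Decoded message: GADEDGA


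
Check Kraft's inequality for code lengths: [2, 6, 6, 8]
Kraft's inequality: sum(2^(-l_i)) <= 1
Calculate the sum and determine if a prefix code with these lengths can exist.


Sum = 2^(-2) + 2^(-6) + 2^(-6) + 2^(-8)
    = 0.25 + 0.015625 + 0.015625 + 0.00390625
    = 73/256 = 0.28515625
Since 0.28515625 <= 1, Kraft's inequality IS satisfied.
A prefix code with these lengths CAN exist.

Kraft sum = 0.28515625. Satisfied.


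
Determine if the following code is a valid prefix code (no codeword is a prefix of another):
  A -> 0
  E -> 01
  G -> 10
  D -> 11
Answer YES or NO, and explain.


Checking each pair (does one codeword prefix another?):
  A='0' vs E='01': prefix -- VIOLATION

NO -- this is NOT a valid prefix code. A (0) is a prefix of E (01).


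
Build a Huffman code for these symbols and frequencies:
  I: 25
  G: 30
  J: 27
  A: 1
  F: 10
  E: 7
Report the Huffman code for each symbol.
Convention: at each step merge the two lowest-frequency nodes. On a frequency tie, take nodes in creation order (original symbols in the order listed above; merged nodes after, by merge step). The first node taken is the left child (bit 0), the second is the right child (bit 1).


Huffman tree construction:
Step 1: Merge A(1) + E(7) = 8
Step 2: Merge (A+E)(8) + F(10) = 18
Step 3: Merge ((A+E)+F)(18) + I(25) = 43
Step 4: Merge J(27) + G(30) = 57
Step 5: Merge (((A+E)+F)+I)(43) + (J+G)(57) = 100
Read each symbol's code off the tree from the root (left child = 0, right child = 1).

Codes:
  I: 01 (length 2)
  G: 11 (length 2)
  J: 10 (length 2)
  A: 0000 (length 4)
  F: 001 (length 3)
  E: 0001 (length 4)
Average code length: 226/100 = 2.2600 bits/symbol


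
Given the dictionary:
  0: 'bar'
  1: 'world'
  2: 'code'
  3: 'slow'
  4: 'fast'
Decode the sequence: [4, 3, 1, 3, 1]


Look up each index in the dictionary:
  4 -> 'fast'
  3 -> 'slow'
  1 -> 'world'
  3 -> 'slow'
  1 -> 'world'

Decoded: "fast slow world slow world"


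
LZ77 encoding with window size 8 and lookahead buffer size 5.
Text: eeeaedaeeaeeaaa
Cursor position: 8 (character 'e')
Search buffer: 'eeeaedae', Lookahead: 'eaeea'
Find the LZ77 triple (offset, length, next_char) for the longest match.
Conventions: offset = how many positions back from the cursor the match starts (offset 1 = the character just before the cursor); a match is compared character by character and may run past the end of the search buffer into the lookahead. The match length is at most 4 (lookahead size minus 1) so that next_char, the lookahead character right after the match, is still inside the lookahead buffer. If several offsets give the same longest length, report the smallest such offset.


Try each offset into the search buffer:
  offset=1 (pos 7, char 'e'): match length 1
  offset=2 (pos 6, char 'a'): match length 0
  offset=3 (pos 5, char 'd'): match length 0
  offset=4 (pos 4, char 'e'): match length 1
  offset=5 (pos 3, char 'a'): match length 0
  offset=6 (pos 2, char 'e'): match length 3
  offset=7 (pos 1, char 'e'): match length 1
  offset=8 (pos 0, char 'e'): match length 1
Longest match has length 3 at offset 6.
next_char = character at position 8 + 3 = 11 -> 'e'

Best match: offset=6, length=3 (matching 'eae' starting at position 2)
LZ77 triple: (6, 3, 'e')


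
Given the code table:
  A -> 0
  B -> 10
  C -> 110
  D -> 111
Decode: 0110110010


Decoding:
0 -> A
110 -> C
110 -> C
0 -> A
10 -> B


Result: ACCAB


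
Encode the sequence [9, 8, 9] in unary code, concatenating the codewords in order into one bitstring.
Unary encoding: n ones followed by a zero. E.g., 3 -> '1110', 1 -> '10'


Encode each number as n ones followed by a terminating 0:
  9 -> 1111111110 (10 bits)
  8 -> 111111110 (9 bits)
  9 -> 1111111110 (10 bits)
Total length = 10 + 9 + 10 = 29 bits.

Unary([9, 8, 9]) = 11111111101111111101111111110 (29 bits)


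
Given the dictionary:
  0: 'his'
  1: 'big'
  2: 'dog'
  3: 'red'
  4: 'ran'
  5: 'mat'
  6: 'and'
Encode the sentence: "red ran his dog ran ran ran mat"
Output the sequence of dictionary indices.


Look up each word in the dictionary:
  'red' -> 3
  'ran' -> 4
  'his' -> 0
  'dog' -> 2
  'ran' -> 4
  'ran' -> 4
  'ran' -> 4
  'mat' -> 5

Encoded: [3, 4, 0, 2, 4, 4, 4, 5]


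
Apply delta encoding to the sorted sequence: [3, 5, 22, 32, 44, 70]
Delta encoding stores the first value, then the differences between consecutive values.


First value: 3
Deltas:
  5 - 3 = 2
  22 - 5 = 17
  32 - 22 = 10
  44 - 32 = 12
  70 - 44 = 26


Delta encoded: [3, 2, 17, 10, 12, 26]


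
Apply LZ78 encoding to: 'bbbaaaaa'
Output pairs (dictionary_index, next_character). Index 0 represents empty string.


LZ78 encoding steps:
Dictionary: {0: ''}
Step 1: w='' (idx 0), next='b' -> output (0, 'b'), add 'b' as idx 1
Step 2: w='b' (idx 1), next='b' -> output (1, 'b'), add 'bb' as idx 2
Step 3: w='' (idx 0), next='a' -> output (0, 'a'), add 'a' as idx 3
Step 4: w='a' (idx 3), next='a' -> output (3, 'a'), add 'aa' as idx 4
Step 5: w='aa' (idx 4), end of input -> output (4, '')


Encoded: [(0, 'b'), (1, 'b'), (0, 'a'), (3, 'a'), (4, '')]


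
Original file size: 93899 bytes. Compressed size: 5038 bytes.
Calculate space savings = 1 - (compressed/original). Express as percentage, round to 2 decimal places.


ratio = compressed/original = 5038/93899 = 0.053653
savings = 1 - ratio = 1 - 0.053653 = 0.946347
as a percentage: 0.946347 * 100 = 94.63%

Space savings = 1 - 5038/93899 = 94.63%


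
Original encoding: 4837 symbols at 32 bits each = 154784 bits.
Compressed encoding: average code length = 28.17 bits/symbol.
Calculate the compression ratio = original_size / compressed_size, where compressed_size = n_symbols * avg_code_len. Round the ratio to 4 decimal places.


original_size = n_symbols * orig_bits = 4837 * 32 = 154784 bits
compressed_size = n_symbols * avg_code_len = 4837 * 28.17 = 136258.29 bits
ratio = original_size / compressed_size = 154784 / 136258.29 = 1.136

Compression ratio = 1.136


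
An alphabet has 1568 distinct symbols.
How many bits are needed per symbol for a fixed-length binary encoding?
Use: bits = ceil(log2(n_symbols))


log2(1568) = 10.6147
Bracket: 2^10 = 1024 < 1568 <= 2^11 = 2048
So ceil(log2(1568)) = 11

bits = ceil(log2(1568)) = ceil(10.6147) = 11 bits


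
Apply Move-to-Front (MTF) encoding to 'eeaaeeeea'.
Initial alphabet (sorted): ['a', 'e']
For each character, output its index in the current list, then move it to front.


MTF encoding:
'e': index 1 in ['a', 'e'] -> ['e', 'a']
'e': index 0 in ['e', 'a'] -> ['e', 'a']
'a': index 1 in ['e', 'a'] -> ['a', 'e']
'a': index 0 in ['a', 'e'] -> ['a', 'e']
'e': index 1 in ['a', 'e'] -> ['e', 'a']
'e': index 0 in ['e', 'a'] -> ['e', 'a']
'e': index 0 in ['e', 'a'] -> ['e', 'a']
'e': index 0 in ['e', 'a'] -> ['e', 'a']
'a': index 1 in ['e', 'a'] -> ['a', 'e']


Output: [1, 0, 1, 0, 1, 0, 0, 0, 1]


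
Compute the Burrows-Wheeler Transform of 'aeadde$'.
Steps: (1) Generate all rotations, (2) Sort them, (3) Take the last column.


Rotations (sorted):
  0: $aeadde -> last char: e
  1: adde$ae -> last char: e
  2: aeadde$ -> last char: $
  3: dde$aea -> last char: a
  4: de$aead -> last char: d
  5: e$aeadd -> last char: d
  6: eadde$a -> last char: a


BWT = ee$adda


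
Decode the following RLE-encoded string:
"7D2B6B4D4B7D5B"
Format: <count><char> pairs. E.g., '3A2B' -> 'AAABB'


Expanding each <count><char> pair:
  7D -> 'DDDDDDD'
  2B -> 'BB'
  6B -> 'BBBBBB'
  4D -> 'DDDD'
  4B -> 'BBBB'
  7D -> 'DDDDDDD'
  5B -> 'BBBBB'

Decoded = DDDDDDDBBBBBBBBDDDDBBBBDDDDDDDBBBBB


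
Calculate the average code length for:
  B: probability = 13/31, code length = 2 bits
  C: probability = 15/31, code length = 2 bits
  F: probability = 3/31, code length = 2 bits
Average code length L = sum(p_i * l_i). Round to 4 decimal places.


Weighted contributions p_i * l_i:
  B: (13/31) * 2 = 26/31
  C: (15/31) * 2 = 30/31
  F: (3/31) * 2 = 6/31
Sum = (26 + 30 + 6)/31 = 62/31

L = 62/31 = 2.0000 bits/symbol


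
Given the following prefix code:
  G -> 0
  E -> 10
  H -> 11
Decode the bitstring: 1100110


Decoding step by step:
Bits 11 -> H
Bits 0 -> G
Bits 0 -> G
Bits 11 -> H
Bits 0 -> G


Decoded message: HGGHG


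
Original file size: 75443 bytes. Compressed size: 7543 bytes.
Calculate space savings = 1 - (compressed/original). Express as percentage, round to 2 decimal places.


ratio = compressed/original = 7543/75443 = 0.099983
savings = 1 - ratio = 1 - 0.099983 = 0.900017
as a percentage: 0.900017 * 100 = 90.0%

Space savings = 1 - 7543/75443 = 90.0%


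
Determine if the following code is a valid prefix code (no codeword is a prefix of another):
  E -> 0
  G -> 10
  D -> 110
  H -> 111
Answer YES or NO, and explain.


Checking each pair (does one codeword prefix another?):
  E='0' vs G='10': no prefix
  E='0' vs D='110': no prefix
  E='0' vs H='111': no prefix
  G='10' vs E='0': no prefix
  G='10' vs D='110': no prefix
  G='10' vs H='111': no prefix
  D='110' vs E='0': no prefix
  D='110' vs G='10': no prefix
  D='110' vs H='111': no prefix
  H='111' vs E='0': no prefix
  H='111' vs G='10': no prefix
  H='111' vs D='110': no prefix
No violation found over all pairs.

YES -- this is a valid prefix code. No codeword is a prefix of any other codeword.


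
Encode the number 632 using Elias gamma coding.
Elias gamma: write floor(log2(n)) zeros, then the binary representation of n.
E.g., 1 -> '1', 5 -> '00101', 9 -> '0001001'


num_bits = floor(log2(632)) + 1 = 10
leading_zeros = num_bits - 1 = 9
binary(632) = 1001111000

Elias gamma(632) = '000000000' + '1001111000' = 0000000001001111000 (19 bits)


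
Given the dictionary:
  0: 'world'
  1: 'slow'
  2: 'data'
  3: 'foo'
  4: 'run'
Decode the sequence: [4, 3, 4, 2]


Look up each index in the dictionary:
  4 -> 'run'
  3 -> 'foo'
  4 -> 'run'
  2 -> 'data'

Decoded: "run foo run data"


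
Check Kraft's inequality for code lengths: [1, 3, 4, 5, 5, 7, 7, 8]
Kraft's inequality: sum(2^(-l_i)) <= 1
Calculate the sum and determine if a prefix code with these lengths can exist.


Sum = 2^(-1) + 2^(-3) + 2^(-4) + 2^(-5) + 2^(-5) + 2^(-7) + 2^(-7) + 2^(-8)
    = 0.5 + 0.125 + 0.0625 + 0.03125 + 0.03125 + 0.0078125 + 0.0078125 + 0.00390625
    = 197/256 = 0.76953125
Since 0.76953125 <= 1, Kraft's inequality IS satisfied.
A prefix code with these lengths CAN exist.

Kraft sum = 0.76953125. Satisfied.


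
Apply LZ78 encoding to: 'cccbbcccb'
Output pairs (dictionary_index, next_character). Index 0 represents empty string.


LZ78 encoding steps:
Dictionary: {0: ''}
Step 1: w='' (idx 0), next='c' -> output (0, 'c'), add 'c' as idx 1
Step 2: w='c' (idx 1), next='c' -> output (1, 'c'), add 'cc' as idx 2
Step 3: w='' (idx 0), next='b' -> output (0, 'b'), add 'b' as idx 3
Step 4: w='b' (idx 3), next='c' -> output (3, 'c'), add 'bc' as idx 4
Step 5: w='cc' (idx 2), next='b' -> output (2, 'b'), add 'ccb' as idx 5


Encoded: [(0, 'c'), (1, 'c'), (0, 'b'), (3, 'c'), (2, 'b')]


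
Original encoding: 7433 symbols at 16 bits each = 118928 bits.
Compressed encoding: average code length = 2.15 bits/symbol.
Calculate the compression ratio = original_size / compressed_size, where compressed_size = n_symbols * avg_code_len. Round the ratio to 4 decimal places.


original_size = n_symbols * orig_bits = 7433 * 16 = 118928 bits
compressed_size = n_symbols * avg_code_len = 7433 * 2.15 = 15980.95 bits
ratio = original_size / compressed_size = 118928 / 15980.95 = 7.4419

Compression ratio = 7.4419


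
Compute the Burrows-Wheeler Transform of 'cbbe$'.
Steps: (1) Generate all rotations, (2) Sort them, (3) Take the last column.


Rotations (sorted):
  0: $cbbe -> last char: e
  1: bbe$c -> last char: c
  2: be$cb -> last char: b
  3: cbbe$ -> last char: $
  4: e$cbb -> last char: b


BWT = ecb$b


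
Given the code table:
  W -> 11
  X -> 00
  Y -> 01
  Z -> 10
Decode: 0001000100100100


Decoding:
00 -> X
01 -> Y
00 -> X
01 -> Y
00 -> X
10 -> Z
01 -> Y
00 -> X


Result: XYXYXZYX


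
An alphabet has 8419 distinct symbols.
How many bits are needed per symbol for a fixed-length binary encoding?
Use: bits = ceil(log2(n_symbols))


log2(8419) = 13.0394
Bracket: 2^13 = 8192 < 8419 <= 2^14 = 16384
So ceil(log2(8419)) = 14

bits = ceil(log2(8419)) = ceil(13.0394) = 14 bits


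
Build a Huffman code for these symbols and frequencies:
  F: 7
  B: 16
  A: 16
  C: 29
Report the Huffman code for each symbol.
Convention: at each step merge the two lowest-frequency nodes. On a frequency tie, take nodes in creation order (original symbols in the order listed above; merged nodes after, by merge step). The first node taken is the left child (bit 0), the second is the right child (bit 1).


Huffman tree construction:
Step 1: Merge F(7) + B(16) = 23
Step 2: Merge A(16) + (F+B)(23) = 39
Step 3: Merge C(29) + (A+(F+B))(39) = 68
Read each symbol's code off the tree from the root (left child = 0, right child = 1).

Codes:
  F: 110 (length 3)
  B: 111 (length 3)
  A: 10 (length 2)
  C: 0 (length 1)
Average code length: 130/68 = 1.9118 bits/symbol


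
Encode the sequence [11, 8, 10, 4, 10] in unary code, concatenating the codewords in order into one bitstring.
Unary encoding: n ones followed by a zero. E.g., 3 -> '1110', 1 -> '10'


Encode each number as n ones followed by a terminating 0:
  11 -> 111111111110 (12 bits)
  8 -> 111111110 (9 bits)
  10 -> 11111111110 (11 bits)
  4 -> 11110 (5 bits)
  10 -> 11111111110 (11 bits)
Total length = 12 + 9 + 11 + 5 + 11 = 48 bits.

Unary([11, 8, 10, 4, 10]) = 111111111110111111110111111111101111011111111110 (48 bits)


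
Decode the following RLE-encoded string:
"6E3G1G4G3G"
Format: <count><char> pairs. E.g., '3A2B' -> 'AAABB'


Expanding each <count><char> pair:
  6E -> 'EEEEEE'
  3G -> 'GGG'
  1G -> 'G'
  4G -> 'GGGG'
  3G -> 'GGG'

Decoded = EEEEEEGGGGGGGGGGG


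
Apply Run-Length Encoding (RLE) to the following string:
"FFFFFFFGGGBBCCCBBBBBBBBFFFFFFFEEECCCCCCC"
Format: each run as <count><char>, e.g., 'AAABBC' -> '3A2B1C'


Scanning runs left to right:
  i=0: run of 'F' x 7 -> '7F'
  i=7: run of 'G' x 3 -> '3G'
  i=10: run of 'B' x 2 -> '2B'
  i=12: run of 'C' x 3 -> '3C'
  i=15: run of 'B' x 8 -> '8B'
  i=23: run of 'F' x 7 -> '7F'
  i=30: run of 'E' x 3 -> '3E'
  i=33: run of 'C' x 7 -> '7C'

RLE = 7F3G2B3C8B7F3E7C


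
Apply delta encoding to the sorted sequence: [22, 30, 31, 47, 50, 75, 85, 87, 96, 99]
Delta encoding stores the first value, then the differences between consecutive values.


First value: 22
Deltas:
  30 - 22 = 8
  31 - 30 = 1
  47 - 31 = 16
  50 - 47 = 3
  75 - 50 = 25
  85 - 75 = 10
  87 - 85 = 2
  96 - 87 = 9
  99 - 96 = 3


Delta encoded: [22, 8, 1, 16, 3, 25, 10, 2, 9, 3]


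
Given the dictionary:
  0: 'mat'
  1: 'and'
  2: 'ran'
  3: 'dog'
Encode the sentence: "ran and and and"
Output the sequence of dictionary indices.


Look up each word in the dictionary:
  'ran' -> 2
  'and' -> 1
  'and' -> 1
  'and' -> 1

Encoded: [2, 1, 1, 1]


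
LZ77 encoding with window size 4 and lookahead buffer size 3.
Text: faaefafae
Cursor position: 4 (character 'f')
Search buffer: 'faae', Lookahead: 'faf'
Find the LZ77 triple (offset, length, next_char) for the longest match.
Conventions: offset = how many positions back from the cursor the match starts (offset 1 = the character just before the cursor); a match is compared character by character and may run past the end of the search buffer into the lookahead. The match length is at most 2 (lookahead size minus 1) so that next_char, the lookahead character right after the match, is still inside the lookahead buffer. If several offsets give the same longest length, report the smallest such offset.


Try each offset into the search buffer:
  offset=1 (pos 3, char 'e'): match length 0
  offset=2 (pos 2, char 'a'): match length 0
  offset=3 (pos 1, char 'a'): match length 0
  offset=4 (pos 0, char 'f'): match length 2
Longest match has length 2 at offset 4.
next_char = character at position 4 + 2 = 6 -> 'f'

Best match: offset=4, length=2 (matching 'fa' starting at position 0)
LZ77 triple: (4, 2, 'f')


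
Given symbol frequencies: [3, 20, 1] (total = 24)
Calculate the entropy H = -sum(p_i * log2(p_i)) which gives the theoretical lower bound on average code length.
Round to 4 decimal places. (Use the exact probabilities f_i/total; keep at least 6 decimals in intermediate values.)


Per-symbol terms -p_i * log2(p_i) with p_i = f_i/24:
  p = 3/24 = 0.125000: log2(p) = -3.000000, -p*log2(p) = 0.375000
  p = 20/24 = 0.833333: log2(p) = -0.263034, -p*log2(p) = 0.219195
  p = 1/24 = 0.041667: log2(p) = -4.584963, -p*log2(p) = 0.191040
H = 0.375000 + 0.219195 + 0.191040 = 0.785235

H = 0.7852 bits/symbol


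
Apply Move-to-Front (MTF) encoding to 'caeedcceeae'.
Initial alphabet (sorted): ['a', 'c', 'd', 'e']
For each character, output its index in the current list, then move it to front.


MTF encoding:
'c': index 1 in ['a', 'c', 'd', 'e'] -> ['c', 'a', 'd', 'e']
'a': index 1 in ['c', 'a', 'd', 'e'] -> ['a', 'c', 'd', 'e']
'e': index 3 in ['a', 'c', 'd', 'e'] -> ['e', 'a', 'c', 'd']
'e': index 0 in ['e', 'a', 'c', 'd'] -> ['e', 'a', 'c', 'd']
'd': index 3 in ['e', 'a', 'c', 'd'] -> ['d', 'e', 'a', 'c']
'c': index 3 in ['d', 'e', 'a', 'c'] -> ['c', 'd', 'e', 'a']
'c': index 0 in ['c', 'd', 'e', 'a'] -> ['c', 'd', 'e', 'a']
'e': index 2 in ['c', 'd', 'e', 'a'] -> ['e', 'c', 'd', 'a']
'e': index 0 in ['e', 'c', 'd', 'a'] -> ['e', 'c', 'd', 'a']
'a': index 3 in ['e', 'c', 'd', 'a'] -> ['a', 'e', 'c', 'd']
'e': index 1 in ['a', 'e', 'c', 'd'] -> ['e', 'a', 'c', 'd']


Output: [1, 1, 3, 0, 3, 3, 0, 2, 0, 3, 1]


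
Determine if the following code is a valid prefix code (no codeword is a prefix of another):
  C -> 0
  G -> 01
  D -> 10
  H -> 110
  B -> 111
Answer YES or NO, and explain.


Checking each pair (does one codeword prefix another?):
  C='0' vs G='01': prefix -- VIOLATION

NO -- this is NOT a valid prefix code. C (0) is a prefix of G (01).


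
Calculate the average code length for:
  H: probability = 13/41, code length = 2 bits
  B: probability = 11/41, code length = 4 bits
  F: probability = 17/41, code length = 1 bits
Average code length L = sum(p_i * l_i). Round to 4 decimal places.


Weighted contributions p_i * l_i:
  H: (13/41) * 2 = 26/41
  B: (11/41) * 4 = 44/41
  F: (17/41) * 1 = 17/41
Sum = (26 + 44 + 17)/41 = 87/41

L = 87/41 = 2.1220 bits/symbol


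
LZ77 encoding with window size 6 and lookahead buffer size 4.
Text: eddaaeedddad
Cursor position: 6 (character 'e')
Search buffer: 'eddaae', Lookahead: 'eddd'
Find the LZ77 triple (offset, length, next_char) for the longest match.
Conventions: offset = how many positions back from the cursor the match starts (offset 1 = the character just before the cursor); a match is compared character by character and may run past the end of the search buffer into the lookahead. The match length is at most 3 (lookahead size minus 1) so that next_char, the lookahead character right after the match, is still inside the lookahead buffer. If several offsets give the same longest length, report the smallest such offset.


Try each offset into the search buffer:
  offset=1 (pos 5, char 'e'): match length 1
  offset=2 (pos 4, char 'a'): match length 0
  offset=3 (pos 3, char 'a'): match length 0
  offset=4 (pos 2, char 'd'): match length 0
  offset=5 (pos 1, char 'd'): match length 0
  offset=6 (pos 0, char 'e'): match length 3
Longest match has length 3 at offset 6.
next_char = character at position 6 + 3 = 9 -> 'd'

Best match: offset=6, length=3 (matching 'edd' starting at position 0)
LZ77 triple: (6, 3, 'd')


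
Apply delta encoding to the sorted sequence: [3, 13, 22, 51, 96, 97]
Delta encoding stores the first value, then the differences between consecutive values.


First value: 3
Deltas:
  13 - 3 = 10
  22 - 13 = 9
  51 - 22 = 29
  96 - 51 = 45
  97 - 96 = 1


Delta encoded: [3, 10, 9, 29, 45, 1]


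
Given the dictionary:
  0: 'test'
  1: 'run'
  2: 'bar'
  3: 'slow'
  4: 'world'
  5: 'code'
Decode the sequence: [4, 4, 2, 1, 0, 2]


Look up each index in the dictionary:
  4 -> 'world'
  4 -> 'world'
  2 -> 'bar'
  1 -> 'run'
  0 -> 'test'
  2 -> 'bar'

Decoded: "world world bar run test bar"


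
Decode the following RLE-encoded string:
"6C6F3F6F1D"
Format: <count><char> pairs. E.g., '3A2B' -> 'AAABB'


Expanding each <count><char> pair:
  6C -> 'CCCCCC'
  6F -> 'FFFFFF'
  3F -> 'FFF'
  6F -> 'FFFFFF'
  1D -> 'D'

Decoded = CCCCCCFFFFFFFFFFFFFFFD


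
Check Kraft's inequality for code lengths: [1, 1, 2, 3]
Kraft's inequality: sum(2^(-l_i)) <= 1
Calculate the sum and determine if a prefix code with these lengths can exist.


Sum = 2^(-1) + 2^(-1) + 2^(-2) + 2^(-3)
    = 0.5 + 0.5 + 0.25 + 0.125
    = 11/8 = 1.375
Since 1.375 > 1, Kraft's inequality is NOT satisfied.
A prefix code with these lengths CANNOT exist.

Kraft sum = 1.375. Not satisfied.


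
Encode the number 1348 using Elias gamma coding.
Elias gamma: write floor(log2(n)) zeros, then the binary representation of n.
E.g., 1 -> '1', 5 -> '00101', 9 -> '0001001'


num_bits = floor(log2(1348)) + 1 = 11
leading_zeros = num_bits - 1 = 10
binary(1348) = 10101000100

Elias gamma(1348) = '0000000000' + '10101000100' = 000000000010101000100 (21 bits)


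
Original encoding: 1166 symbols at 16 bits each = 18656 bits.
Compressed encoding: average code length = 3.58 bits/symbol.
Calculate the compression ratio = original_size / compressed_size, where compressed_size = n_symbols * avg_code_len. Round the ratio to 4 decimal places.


original_size = n_symbols * orig_bits = 1166 * 16 = 18656 bits
compressed_size = n_symbols * avg_code_len = 1166 * 3.58 = 4174.28 bits
ratio = original_size / compressed_size = 18656 / 4174.28 = 4.4693

Compression ratio = 4.4693


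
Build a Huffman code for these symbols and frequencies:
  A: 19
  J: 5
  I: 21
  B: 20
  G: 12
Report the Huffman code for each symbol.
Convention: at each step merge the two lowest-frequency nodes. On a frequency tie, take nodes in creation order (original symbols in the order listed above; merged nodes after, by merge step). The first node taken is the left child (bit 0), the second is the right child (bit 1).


Huffman tree construction:
Step 1: Merge J(5) + G(12) = 17
Step 2: Merge (J+G)(17) + A(19) = 36
Step 3: Merge B(20) + I(21) = 41
Step 4: Merge ((J+G)+A)(36) + (B+I)(41) = 77
Read each symbol's code off the tree from the root (left child = 0, right child = 1).

Codes:
  A: 01 (length 2)
  J: 000 (length 3)
  I: 11 (length 2)
  B: 10 (length 2)
  G: 001 (length 3)
Average code length: 171/77 = 2.2208 bits/symbol


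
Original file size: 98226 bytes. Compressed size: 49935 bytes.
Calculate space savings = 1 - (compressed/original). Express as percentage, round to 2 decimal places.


ratio = compressed/original = 49935/98226 = 0.508368
savings = 1 - ratio = 1 - 0.508368 = 0.491632
as a percentage: 0.491632 * 100 = 49.16%

Space savings = 1 - 49935/98226 = 49.16%


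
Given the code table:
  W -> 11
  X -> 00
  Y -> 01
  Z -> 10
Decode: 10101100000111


Decoding:
10 -> Z
10 -> Z
11 -> W
00 -> X
00 -> X
01 -> Y
11 -> W


Result: ZZWXXYW


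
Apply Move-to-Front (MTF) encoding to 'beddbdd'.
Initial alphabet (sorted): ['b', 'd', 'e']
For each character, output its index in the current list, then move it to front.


MTF encoding:
'b': index 0 in ['b', 'd', 'e'] -> ['b', 'd', 'e']
'e': index 2 in ['b', 'd', 'e'] -> ['e', 'b', 'd']
'd': index 2 in ['e', 'b', 'd'] -> ['d', 'e', 'b']
'd': index 0 in ['d', 'e', 'b'] -> ['d', 'e', 'b']
'b': index 2 in ['d', 'e', 'b'] -> ['b', 'd', 'e']
'd': index 1 in ['b', 'd', 'e'] -> ['d', 'b', 'e']
'd': index 0 in ['d', 'b', 'e'] -> ['d', 'b', 'e']


Output: [0, 2, 2, 0, 2, 1, 0]


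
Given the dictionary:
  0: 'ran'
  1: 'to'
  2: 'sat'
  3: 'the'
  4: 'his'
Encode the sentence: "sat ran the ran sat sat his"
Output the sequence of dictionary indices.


Look up each word in the dictionary:
  'sat' -> 2
  'ran' -> 0
  'the' -> 3
  'ran' -> 0
  'sat' -> 2
  'sat' -> 2
  'his' -> 4

Encoded: [2, 0, 3, 0, 2, 2, 4]


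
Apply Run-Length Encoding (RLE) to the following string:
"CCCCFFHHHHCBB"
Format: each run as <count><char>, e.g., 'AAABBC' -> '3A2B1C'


Scanning runs left to right:
  i=0: run of 'C' x 4 -> '4C'
  i=4: run of 'F' x 2 -> '2F'
  i=6: run of 'H' x 4 -> '4H'
  i=10: run of 'C' x 1 -> '1C'
  i=11: run of 'B' x 2 -> '2B'

RLE = 4C2F4H1C2B


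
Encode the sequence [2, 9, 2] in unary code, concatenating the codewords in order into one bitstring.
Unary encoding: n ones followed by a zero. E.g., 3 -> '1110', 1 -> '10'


Encode each number as n ones followed by a terminating 0:
  2 -> 110 (3 bits)
  9 -> 1111111110 (10 bits)
  2 -> 110 (3 bits)
Total length = 3 + 10 + 3 = 16 bits.

Unary([2, 9, 2]) = 1101111111110110 (16 bits)


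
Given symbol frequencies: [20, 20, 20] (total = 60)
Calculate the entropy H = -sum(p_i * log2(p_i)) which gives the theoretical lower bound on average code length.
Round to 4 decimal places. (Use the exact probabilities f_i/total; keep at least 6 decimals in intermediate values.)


Per-symbol terms -p_i * log2(p_i) with p_i = f_i/60:
  p = 20/60 = 0.333333: log2(p) = -1.584963, -p*log2(p) = 0.528321
  p = 20/60 = 0.333333: log2(p) = -1.584963, -p*log2(p) = 0.528321
  p = 20/60 = 0.333333: log2(p) = -1.584963, -p*log2(p) = 0.528321
H = 0.528321 + 0.528321 + 0.528321 = 1.584963

H = 1.585 bits/symbol


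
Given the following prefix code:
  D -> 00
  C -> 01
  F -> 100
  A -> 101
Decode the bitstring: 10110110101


Decoding step by step:
Bits 101 -> A
Bits 101 -> A
Bits 101 -> A
Bits 01 -> C


Decoded message: AAAC


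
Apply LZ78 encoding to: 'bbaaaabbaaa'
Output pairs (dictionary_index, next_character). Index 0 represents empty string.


LZ78 encoding steps:
Dictionary: {0: ''}
Step 1: w='' (idx 0), next='b' -> output (0, 'b'), add 'b' as idx 1
Step 2: w='b' (idx 1), next='a' -> output (1, 'a'), add 'ba' as idx 2
Step 3: w='' (idx 0), next='a' -> output (0, 'a'), add 'a' as idx 3
Step 4: w='a' (idx 3), next='a' -> output (3, 'a'), add 'aa' as idx 4
Step 5: w='b' (idx 1), next='b' -> output (1, 'b'), add 'bb' as idx 5
Step 6: w='aa' (idx 4), next='a' -> output (4, 'a'), add 'aaa' as idx 6


Encoded: [(0, 'b'), (1, 'a'), (0, 'a'), (3, 'a'), (1, 'b'), (4, 'a')]


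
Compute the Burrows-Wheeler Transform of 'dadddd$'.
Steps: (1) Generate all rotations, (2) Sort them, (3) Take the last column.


Rotations (sorted):
  0: $dadddd -> last char: d
  1: adddd$d -> last char: d
  2: d$daddd -> last char: d
  3: dadddd$ -> last char: $
  4: dd$dadd -> last char: d
  5: ddd$dad -> last char: d
  6: dddd$da -> last char: a


BWT = ddd$dda


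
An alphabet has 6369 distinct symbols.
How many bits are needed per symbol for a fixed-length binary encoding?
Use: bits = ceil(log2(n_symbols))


log2(6369) = 12.6369
Bracket: 2^12 = 4096 < 6369 <= 2^13 = 8192
So ceil(log2(6369)) = 13

bits = ceil(log2(6369)) = ceil(12.6369) = 13 bits


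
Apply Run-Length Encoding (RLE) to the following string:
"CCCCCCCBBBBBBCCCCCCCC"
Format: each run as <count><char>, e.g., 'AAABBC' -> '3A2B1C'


Scanning runs left to right:
  i=0: run of 'C' x 7 -> '7C'
  i=7: run of 'B' x 6 -> '6B'
  i=13: run of 'C' x 8 -> '8C'

RLE = 7C6B8C


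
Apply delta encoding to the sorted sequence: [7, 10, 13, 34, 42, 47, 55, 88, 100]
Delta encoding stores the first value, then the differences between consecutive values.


First value: 7
Deltas:
  10 - 7 = 3
  13 - 10 = 3
  34 - 13 = 21
  42 - 34 = 8
  47 - 42 = 5
  55 - 47 = 8
  88 - 55 = 33
  100 - 88 = 12


Delta encoded: [7, 3, 3, 21, 8, 5, 8, 33, 12]


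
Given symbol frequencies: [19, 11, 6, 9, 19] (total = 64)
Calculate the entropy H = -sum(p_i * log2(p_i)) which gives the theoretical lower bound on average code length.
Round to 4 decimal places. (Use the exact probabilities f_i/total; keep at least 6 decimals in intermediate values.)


Per-symbol terms -p_i * log2(p_i) with p_i = f_i/64:
  p = 19/64 = 0.296875: log2(p) = -1.752072, -p*log2(p) = 0.520147
  p = 11/64 = 0.171875: log2(p) = -2.540568, -p*log2(p) = 0.436660
  p = 6/64 = 0.093750: log2(p) = -3.415037, -p*log2(p) = 0.320160
  p = 9/64 = 0.140625: log2(p) = -2.830075, -p*log2(p) = 0.397979
  p = 19/64 = 0.296875: log2(p) = -1.752072, -p*log2(p) = 0.520147
H = 0.520147 + 0.436660 + 0.320160 + 0.397979 + 0.520147 = 2.195093

H = 2.1951 bits/symbol


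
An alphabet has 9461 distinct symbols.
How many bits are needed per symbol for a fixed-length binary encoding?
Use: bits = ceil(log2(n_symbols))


log2(9461) = 13.2078
Bracket: 2^13 = 8192 < 9461 <= 2^14 = 16384
So ceil(log2(9461)) = 14

bits = ceil(log2(9461)) = ceil(13.2078) = 14 bits


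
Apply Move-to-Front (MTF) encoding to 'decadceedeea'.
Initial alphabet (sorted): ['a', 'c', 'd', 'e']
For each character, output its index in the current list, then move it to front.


MTF encoding:
'd': index 2 in ['a', 'c', 'd', 'e'] -> ['d', 'a', 'c', 'e']
'e': index 3 in ['d', 'a', 'c', 'e'] -> ['e', 'd', 'a', 'c']
'c': index 3 in ['e', 'd', 'a', 'c'] -> ['c', 'e', 'd', 'a']
'a': index 3 in ['c', 'e', 'd', 'a'] -> ['a', 'c', 'e', 'd']
'd': index 3 in ['a', 'c', 'e', 'd'] -> ['d', 'a', 'c', 'e']
'c': index 2 in ['d', 'a', 'c', 'e'] -> ['c', 'd', 'a', 'e']
'e': index 3 in ['c', 'd', 'a', 'e'] -> ['e', 'c', 'd', 'a']
'e': index 0 in ['e', 'c', 'd', 'a'] -> ['e', 'c', 'd', 'a']
'd': index 2 in ['e', 'c', 'd', 'a'] -> ['d', 'e', 'c', 'a']
'e': index 1 in ['d', 'e', 'c', 'a'] -> ['e', 'd', 'c', 'a']
'e': index 0 in ['e', 'd', 'c', 'a'] -> ['e', 'd', 'c', 'a']
'a': index 3 in ['e', 'd', 'c', 'a'] -> ['a', 'e', 'd', 'c']


Output: [2, 3, 3, 3, 3, 2, 3, 0, 2, 1, 0, 3]


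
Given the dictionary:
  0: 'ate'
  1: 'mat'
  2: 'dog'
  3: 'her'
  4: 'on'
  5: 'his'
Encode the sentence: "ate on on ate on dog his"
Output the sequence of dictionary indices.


Look up each word in the dictionary:
  'ate' -> 0
  'on' -> 4
  'on' -> 4
  'ate' -> 0
  'on' -> 4
  'dog' -> 2
  'his' -> 5

Encoded: [0, 4, 4, 0, 4, 2, 5]


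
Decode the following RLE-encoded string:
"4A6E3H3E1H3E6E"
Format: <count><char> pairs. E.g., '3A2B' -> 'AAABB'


Expanding each <count><char> pair:
  4A -> 'AAAA'
  6E -> 'EEEEEE'
  3H -> 'HHH'
  3E -> 'EEE'
  1H -> 'H'
  3E -> 'EEE'
  6E -> 'EEEEEE'

Decoded = AAAAEEEEEEHHHEEEHEEEEEEEEE
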